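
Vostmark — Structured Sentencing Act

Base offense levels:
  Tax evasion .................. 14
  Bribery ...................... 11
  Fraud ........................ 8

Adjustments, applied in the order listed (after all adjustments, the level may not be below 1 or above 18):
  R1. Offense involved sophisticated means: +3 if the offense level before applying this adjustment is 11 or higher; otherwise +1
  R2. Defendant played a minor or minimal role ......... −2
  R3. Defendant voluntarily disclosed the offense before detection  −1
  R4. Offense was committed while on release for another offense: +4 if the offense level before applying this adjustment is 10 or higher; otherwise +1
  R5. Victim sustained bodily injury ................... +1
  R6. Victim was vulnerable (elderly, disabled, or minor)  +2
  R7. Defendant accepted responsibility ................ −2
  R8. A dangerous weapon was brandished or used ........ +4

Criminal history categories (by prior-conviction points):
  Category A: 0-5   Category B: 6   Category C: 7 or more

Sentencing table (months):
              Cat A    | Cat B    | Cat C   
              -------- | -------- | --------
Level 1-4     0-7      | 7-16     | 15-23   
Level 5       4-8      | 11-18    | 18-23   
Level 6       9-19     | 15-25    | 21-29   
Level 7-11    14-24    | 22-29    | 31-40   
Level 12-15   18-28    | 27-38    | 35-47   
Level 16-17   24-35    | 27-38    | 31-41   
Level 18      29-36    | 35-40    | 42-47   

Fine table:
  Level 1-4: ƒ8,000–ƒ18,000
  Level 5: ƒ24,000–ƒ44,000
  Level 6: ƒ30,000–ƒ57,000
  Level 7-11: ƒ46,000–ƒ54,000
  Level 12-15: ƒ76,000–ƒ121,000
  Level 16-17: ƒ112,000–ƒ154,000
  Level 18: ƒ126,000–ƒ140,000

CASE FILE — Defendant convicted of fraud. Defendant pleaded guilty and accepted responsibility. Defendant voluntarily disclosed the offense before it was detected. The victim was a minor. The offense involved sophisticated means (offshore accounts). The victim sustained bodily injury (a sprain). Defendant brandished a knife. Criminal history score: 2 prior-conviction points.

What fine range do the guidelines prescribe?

ƒ76,000–ƒ121,000

Base offense level for fraud: 8.
R1 applies (level before this adjustment is 8 < 11, so +1): 8 + 1 = 9.
R2 does not apply.
R3 applies: 9 − 1 = 8.
R5 applies: 8 + 1 = 9.
R6 applies: 9 + 2 = 11.
R7 applies: 11 − 2 = 9.
R8 applies: 9 + 4 = 13.
Final offense level: 13.
Level 13 falls in the 12-15 band.
Fine table: Level 12-15 → ƒ76,000–ƒ121,000.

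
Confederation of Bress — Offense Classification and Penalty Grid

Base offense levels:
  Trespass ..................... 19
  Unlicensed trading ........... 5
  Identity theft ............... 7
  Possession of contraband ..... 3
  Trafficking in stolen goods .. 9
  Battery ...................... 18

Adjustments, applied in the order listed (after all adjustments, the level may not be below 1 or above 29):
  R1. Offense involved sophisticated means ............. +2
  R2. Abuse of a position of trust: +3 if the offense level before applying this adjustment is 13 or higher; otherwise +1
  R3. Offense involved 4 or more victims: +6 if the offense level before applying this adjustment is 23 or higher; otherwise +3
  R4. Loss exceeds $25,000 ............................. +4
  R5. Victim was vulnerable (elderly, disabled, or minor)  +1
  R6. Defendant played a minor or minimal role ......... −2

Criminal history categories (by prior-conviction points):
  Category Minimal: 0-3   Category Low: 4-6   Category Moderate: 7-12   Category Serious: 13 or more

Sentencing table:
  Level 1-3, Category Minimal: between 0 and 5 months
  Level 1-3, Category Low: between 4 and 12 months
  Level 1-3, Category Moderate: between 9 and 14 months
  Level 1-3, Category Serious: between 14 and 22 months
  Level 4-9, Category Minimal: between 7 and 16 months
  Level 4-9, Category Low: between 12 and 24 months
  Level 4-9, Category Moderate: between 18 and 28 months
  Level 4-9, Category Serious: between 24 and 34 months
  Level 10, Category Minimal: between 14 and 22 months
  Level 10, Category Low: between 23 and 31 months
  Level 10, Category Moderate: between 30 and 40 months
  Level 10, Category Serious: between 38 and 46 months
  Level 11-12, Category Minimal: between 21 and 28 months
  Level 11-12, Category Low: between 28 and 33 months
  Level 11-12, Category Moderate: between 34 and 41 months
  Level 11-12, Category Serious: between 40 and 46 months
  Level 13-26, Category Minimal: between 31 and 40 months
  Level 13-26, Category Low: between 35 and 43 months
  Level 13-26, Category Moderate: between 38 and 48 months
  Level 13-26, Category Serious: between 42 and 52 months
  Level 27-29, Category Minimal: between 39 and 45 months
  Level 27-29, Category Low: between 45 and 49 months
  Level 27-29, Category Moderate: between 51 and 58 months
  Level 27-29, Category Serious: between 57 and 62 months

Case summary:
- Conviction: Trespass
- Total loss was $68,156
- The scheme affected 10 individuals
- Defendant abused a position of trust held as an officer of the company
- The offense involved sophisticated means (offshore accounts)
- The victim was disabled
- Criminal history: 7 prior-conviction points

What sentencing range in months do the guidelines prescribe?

51-58 months

Base offense level for trespass: 19.
R1 applies: 19 + 2 = 21.
R2 applies (level before this adjustment is 21 ≥ 13, so +3): 21 + 3 = 24.
R3 applies (level before this adjustment is 24 ≥ 23, so +6): 24 + 6 = 30.
R4 applies: 30 + 4 = 34.
R5 applies: 34 + 1 = 35.
Level 35 exceeds the maximum of 29; capped at 29.
Final offense level: 29.
Criminal history: 7 prior points → Category Moderate (7-12).
Level 29 falls in the 27-29 band.
Grid: Level 27-29 × Category Moderate = 51-58 months.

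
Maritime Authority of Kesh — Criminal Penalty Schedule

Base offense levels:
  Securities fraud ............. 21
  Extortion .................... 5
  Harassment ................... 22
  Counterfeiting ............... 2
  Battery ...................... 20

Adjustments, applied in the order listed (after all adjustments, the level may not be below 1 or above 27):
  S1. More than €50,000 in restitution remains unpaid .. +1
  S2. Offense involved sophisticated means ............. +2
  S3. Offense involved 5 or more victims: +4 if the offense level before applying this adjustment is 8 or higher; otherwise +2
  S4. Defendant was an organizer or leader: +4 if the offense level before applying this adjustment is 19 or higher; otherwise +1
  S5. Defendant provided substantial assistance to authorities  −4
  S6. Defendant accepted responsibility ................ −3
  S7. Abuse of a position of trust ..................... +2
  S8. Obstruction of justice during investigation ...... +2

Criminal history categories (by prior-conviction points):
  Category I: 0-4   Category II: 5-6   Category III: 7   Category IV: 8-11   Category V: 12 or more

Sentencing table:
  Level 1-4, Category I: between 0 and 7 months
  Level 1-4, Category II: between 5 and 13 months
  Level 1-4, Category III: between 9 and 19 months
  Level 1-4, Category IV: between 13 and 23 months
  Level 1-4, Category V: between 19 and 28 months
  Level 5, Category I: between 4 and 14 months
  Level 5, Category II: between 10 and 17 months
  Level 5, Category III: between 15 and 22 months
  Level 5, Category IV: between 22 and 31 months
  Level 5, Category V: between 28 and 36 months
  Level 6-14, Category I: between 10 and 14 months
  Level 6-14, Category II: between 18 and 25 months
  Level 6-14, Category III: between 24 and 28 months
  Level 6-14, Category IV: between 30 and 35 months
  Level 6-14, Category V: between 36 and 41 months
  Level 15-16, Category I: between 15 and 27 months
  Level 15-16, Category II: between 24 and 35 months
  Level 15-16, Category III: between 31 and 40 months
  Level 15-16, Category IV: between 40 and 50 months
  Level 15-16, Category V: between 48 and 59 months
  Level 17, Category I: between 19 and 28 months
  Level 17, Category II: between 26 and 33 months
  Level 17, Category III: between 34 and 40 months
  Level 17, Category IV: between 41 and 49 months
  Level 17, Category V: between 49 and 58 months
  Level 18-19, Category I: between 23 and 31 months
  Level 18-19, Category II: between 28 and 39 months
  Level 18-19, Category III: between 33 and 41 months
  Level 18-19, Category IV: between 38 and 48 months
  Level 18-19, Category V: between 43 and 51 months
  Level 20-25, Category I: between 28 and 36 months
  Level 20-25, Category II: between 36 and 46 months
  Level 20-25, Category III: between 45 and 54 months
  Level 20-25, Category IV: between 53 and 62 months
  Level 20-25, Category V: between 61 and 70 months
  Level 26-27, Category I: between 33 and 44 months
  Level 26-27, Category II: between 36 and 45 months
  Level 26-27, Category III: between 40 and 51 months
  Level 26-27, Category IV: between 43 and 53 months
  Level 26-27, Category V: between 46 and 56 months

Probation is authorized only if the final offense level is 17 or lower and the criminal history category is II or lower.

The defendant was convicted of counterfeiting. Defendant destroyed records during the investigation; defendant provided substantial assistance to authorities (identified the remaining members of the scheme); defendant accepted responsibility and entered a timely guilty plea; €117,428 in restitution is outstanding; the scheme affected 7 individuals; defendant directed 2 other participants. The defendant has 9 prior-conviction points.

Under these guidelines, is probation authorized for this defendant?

No

Base offense level for counterfeiting: 2.
S1 applies: 2 + 1 = 3.
S3 applies (level before this adjustment is 3 < 8, so +2): 3 + 2 = 5.
S4 applies (level before this adjustment is 5 < 19, so +1): 5 + 1 = 6.
S5 applies: 6 − 4 = 2.
S6 applies: 2 − 3 = -1.
S8 applies: -1 + 2 = 1.
Final offense level: 1.
Criminal history: 9 prior points → Category IV (8-11).
Level 1 falls in the 1-4 band.
Grid: Level 1-4 × Category IV = 13-23 months.
Probation check: level 1 ≤ 17 and category IV > II → not eligible.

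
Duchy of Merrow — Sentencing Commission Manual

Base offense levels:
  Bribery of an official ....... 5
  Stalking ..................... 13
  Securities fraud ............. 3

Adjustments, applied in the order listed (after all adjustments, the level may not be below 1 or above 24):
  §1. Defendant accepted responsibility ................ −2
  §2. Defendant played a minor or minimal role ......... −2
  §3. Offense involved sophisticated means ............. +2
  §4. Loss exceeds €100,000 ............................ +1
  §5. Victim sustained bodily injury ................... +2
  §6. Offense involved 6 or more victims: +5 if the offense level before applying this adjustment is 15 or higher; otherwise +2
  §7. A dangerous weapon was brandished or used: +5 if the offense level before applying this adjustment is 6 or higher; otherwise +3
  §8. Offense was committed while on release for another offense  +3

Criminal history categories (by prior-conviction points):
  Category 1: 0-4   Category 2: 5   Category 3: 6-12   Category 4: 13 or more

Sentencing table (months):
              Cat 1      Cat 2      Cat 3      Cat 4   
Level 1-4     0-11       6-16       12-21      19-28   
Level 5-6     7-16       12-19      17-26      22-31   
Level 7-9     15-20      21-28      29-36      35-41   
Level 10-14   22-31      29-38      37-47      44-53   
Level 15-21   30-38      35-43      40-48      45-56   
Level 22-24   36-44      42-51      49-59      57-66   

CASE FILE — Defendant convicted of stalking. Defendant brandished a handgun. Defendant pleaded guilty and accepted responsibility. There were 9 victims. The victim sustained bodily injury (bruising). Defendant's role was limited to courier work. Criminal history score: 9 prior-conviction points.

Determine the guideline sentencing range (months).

40-48 months

Base offense level for stalking: 13.
§1 applies: 13 − 2 = 11.
§2 applies: 11 − 2 = 9.
§3 does not apply.
§5 applies: 9 + 2 = 11.
§6 applies (level before this adjustment is 11 < 15, so +2): 11 + 2 = 13.
§7 applies (level before this adjustment is 13 ≥ 6, so +5): 13 + 5 = 18.
Final offense level: 18.
Criminal history: 9 prior points → Category 3 (6-12).
Level 18 falls in the 15-21 band.
Grid: Level 15-21 × Category 3 = 40-48 months.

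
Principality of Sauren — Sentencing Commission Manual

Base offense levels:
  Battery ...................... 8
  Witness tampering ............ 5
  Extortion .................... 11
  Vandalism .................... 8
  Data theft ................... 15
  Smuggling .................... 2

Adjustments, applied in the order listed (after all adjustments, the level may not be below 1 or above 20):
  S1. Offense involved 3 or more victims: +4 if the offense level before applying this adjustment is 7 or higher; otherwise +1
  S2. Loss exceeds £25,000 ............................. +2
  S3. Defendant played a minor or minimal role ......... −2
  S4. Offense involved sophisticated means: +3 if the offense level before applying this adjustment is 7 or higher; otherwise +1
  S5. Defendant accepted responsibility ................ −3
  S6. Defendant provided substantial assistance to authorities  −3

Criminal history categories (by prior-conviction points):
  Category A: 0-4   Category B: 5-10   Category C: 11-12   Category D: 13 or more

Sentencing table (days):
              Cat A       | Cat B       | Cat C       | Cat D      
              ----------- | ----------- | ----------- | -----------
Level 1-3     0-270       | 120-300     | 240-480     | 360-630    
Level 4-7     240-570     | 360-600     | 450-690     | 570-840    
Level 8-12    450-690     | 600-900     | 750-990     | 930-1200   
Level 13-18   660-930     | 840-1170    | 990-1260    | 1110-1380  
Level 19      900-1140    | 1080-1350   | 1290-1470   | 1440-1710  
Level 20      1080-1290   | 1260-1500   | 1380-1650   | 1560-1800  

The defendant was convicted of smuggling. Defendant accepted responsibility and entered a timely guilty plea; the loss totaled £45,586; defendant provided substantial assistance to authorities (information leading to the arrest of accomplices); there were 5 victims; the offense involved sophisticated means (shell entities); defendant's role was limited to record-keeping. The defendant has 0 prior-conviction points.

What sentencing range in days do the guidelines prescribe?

0-270 days

Base offense level for smuggling: 2.
S1 applies (level before this adjustment is 2 < 7, so +1): 2 + 1 = 3.
S2 applies: 3 + 2 = 5.
S3 applies: 5 − 2 = 3.
S4 applies (level before this adjustment is 3 < 7, so +1): 3 + 1 = 4.
S5 applies: 4 − 3 = 1.
S6 applies: 1 − 3 = -2.
Level -2 is below the minimum of 1; floored at 1.
Final offense level: 1.
Criminal history: 0 prior points → Category A (0-4).
Level 1 falls in the 1-3 band.
Grid: Level 1-3 × Category A = 0-270 days.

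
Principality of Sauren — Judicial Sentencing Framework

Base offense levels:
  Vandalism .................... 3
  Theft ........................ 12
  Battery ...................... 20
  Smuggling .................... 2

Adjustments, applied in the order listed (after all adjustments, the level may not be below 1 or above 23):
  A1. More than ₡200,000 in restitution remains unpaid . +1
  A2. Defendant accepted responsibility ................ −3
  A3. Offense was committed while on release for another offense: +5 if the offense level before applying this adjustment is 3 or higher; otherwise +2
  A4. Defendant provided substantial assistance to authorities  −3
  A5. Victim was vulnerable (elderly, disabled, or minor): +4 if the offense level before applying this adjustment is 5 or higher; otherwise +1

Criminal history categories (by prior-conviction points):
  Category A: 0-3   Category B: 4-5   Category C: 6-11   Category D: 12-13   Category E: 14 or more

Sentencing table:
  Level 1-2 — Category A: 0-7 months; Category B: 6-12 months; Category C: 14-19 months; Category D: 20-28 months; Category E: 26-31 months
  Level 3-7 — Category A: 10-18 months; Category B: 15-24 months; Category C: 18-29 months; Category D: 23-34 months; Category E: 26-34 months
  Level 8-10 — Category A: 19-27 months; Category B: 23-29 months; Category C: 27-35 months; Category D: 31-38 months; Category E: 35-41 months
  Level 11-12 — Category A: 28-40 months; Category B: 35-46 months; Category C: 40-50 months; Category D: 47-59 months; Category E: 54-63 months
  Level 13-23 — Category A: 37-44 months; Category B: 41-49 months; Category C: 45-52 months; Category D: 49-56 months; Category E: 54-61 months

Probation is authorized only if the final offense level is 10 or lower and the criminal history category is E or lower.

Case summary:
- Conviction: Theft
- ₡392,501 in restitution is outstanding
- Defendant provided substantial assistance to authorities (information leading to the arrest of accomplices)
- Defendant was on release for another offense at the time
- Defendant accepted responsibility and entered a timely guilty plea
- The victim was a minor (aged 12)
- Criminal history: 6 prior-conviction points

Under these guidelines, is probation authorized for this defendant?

Base offense level for theft: 12.
A1 applies: 12 + 1 = 13.
A2 applies: 13 − 3 = 10.
A3 applies (level before this adjustment is 10 ≥ 3, so +5): 10 + 5 = 15.
A4 applies: 15 − 3 = 12.
A5 applies (level before this adjustment is 12 ≥ 5, so +4): 12 + 4 = 16.
Final offense level: 16.
Criminal history: 6 prior points → Category C (6-11).
Level 16 falls in the 13-23 band.
Grid: Level 13-23 × Category C = 45-52 months.
Probation check: level 16 > 10 and category C ≤ E → not eligible.

No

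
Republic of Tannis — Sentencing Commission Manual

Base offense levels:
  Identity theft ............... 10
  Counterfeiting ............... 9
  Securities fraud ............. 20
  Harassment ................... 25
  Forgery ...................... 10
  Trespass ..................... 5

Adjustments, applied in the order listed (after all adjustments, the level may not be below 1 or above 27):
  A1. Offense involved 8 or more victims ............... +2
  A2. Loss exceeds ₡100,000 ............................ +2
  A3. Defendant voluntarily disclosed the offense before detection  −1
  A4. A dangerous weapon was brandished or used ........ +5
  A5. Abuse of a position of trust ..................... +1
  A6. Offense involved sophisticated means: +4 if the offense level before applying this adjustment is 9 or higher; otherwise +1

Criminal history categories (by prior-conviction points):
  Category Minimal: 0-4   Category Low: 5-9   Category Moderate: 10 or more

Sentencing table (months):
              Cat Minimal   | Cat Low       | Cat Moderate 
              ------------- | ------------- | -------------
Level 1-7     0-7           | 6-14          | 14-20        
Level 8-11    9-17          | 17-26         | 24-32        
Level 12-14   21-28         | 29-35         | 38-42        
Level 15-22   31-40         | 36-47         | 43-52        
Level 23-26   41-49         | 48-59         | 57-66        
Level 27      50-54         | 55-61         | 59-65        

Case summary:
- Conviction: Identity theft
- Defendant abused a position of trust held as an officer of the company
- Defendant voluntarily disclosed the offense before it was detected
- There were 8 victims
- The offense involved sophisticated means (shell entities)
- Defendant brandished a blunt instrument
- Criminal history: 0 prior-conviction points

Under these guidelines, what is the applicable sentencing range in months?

31-40 months

Base offense level for identity theft: 10.
A1 applies: 10 + 2 = 12.
A2 does not apply.
A3 applies: 12 − 1 = 11.
A4 applies: 11 + 5 = 16.
A5 applies: 16 + 1 = 17.
A6 applies (level before this adjustment is 17 ≥ 9, so +4): 17 + 4 = 21.
Final offense level: 21.
Criminal history: 0 prior points → Category Minimal (0-4).
Level 21 falls in the 15-22 band.
Grid: Level 15-22 × Category Minimal = 31-40 months.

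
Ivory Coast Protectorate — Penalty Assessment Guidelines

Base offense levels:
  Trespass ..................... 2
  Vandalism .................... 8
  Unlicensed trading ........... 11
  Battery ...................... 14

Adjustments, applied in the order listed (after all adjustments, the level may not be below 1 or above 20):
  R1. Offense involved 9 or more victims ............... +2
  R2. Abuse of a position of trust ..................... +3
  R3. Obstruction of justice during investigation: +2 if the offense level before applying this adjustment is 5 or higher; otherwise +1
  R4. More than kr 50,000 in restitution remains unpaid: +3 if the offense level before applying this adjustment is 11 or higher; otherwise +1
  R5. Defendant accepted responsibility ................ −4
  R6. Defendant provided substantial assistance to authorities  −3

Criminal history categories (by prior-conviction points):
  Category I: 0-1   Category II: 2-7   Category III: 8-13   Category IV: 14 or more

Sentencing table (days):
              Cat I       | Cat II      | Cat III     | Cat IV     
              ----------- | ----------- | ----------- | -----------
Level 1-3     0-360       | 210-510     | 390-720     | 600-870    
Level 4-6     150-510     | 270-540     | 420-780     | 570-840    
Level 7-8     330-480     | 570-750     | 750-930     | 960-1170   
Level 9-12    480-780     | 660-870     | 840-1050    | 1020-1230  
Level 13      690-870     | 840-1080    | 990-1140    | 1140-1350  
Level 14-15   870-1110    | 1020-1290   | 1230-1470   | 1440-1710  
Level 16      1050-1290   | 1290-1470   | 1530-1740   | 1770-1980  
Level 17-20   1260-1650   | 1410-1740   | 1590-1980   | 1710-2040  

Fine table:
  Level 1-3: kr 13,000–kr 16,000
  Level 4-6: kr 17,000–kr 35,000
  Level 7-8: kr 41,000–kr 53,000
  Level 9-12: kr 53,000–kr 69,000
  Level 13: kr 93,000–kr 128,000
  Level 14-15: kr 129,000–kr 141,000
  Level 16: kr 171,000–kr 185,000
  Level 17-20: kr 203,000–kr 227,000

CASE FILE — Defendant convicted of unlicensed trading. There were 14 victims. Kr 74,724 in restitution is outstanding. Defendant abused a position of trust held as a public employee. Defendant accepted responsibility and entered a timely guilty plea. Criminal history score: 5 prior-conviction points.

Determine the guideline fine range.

Base offense level for unlicensed trading: 11.
R1 applies: 11 + 2 = 13.
R2 applies: 13 + 3 = 16.
R3 does not apply.
R4 applies (level before this adjustment is 16 ≥ 11, so +3): 16 + 3 = 19.
R5 applies: 19 − 4 = 15.
R6 does not apply.
Final offense level: 15.
Level 15 falls in the 14-15 band.
Fine table: Level 14-15 → kr 129,000–kr 141,000.

kr 129,000–kr 141,000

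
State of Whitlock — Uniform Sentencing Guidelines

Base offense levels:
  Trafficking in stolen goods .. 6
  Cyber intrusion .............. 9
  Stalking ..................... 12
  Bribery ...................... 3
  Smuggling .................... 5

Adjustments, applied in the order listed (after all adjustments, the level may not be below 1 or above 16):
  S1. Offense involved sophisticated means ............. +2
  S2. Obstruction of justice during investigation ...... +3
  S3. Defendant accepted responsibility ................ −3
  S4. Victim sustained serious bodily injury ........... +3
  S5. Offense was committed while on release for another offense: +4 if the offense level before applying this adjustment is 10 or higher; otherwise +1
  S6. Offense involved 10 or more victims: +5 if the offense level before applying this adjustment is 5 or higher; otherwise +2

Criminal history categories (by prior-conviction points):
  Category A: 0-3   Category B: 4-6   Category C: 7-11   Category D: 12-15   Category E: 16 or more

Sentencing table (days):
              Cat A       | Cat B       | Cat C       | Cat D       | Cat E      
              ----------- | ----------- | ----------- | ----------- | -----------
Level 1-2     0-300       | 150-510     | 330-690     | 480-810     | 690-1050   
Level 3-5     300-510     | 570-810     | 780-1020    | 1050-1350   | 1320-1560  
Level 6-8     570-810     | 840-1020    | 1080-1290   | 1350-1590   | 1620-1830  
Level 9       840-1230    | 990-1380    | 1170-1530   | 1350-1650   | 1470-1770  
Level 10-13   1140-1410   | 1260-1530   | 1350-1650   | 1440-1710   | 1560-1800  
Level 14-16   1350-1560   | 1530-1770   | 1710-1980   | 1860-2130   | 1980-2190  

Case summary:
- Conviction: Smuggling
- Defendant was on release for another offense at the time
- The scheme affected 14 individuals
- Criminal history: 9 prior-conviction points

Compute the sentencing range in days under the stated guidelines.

1350-1650 days

Base offense level for smuggling: 5.
S1 does not apply.
S2 does not apply.
S5 applies (level before this adjustment is 5 < 10, so +1): 5 + 1 = 6.
S6 applies (level before this adjustment is 6 ≥ 5, so +5): 6 + 5 = 11.
Final offense level: 11.
Criminal history: 9 prior points → Category C (7-11).
Level 11 falls in the 10-13 band.
Grid: Level 10-13 × Category C = 1350-1650 days.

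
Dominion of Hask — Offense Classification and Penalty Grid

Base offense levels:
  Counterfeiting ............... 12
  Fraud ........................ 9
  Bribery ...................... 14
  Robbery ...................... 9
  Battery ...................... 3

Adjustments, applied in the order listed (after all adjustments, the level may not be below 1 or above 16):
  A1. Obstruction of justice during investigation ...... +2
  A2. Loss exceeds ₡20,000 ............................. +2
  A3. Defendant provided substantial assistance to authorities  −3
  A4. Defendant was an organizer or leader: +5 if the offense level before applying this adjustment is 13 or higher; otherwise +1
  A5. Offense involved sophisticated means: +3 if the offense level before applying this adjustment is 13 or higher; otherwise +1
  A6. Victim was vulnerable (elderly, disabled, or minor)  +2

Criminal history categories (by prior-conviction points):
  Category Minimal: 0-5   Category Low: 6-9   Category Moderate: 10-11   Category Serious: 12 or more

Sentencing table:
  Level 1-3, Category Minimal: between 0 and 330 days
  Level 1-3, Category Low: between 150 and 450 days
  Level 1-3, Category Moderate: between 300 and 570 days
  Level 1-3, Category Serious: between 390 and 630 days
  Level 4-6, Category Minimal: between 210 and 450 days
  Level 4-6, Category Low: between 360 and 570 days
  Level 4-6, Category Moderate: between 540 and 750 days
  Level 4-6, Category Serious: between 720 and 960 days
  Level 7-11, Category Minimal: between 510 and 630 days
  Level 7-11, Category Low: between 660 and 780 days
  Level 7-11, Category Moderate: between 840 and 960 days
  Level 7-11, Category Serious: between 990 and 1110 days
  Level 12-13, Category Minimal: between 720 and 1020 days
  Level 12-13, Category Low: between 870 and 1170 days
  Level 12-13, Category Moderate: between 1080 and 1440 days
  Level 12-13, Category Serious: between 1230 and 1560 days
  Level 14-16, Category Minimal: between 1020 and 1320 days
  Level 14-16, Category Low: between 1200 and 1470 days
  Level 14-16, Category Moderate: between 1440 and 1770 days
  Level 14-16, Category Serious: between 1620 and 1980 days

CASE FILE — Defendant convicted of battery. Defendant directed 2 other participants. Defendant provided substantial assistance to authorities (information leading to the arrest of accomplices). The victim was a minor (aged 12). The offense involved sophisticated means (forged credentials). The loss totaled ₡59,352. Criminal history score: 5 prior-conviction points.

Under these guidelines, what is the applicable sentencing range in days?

Base offense level for battery: 3.
A2 applies: 3 + 2 = 5.
A3 applies: 5 − 3 = 2.
A4 applies (level before this adjustment is 2 < 13, so +1): 2 + 1 = 3.
A5 applies (level before this adjustment is 3 < 13, so +1): 3 + 1 = 4.
A6 applies: 4 + 2 = 6.
Final offense level: 6.
Criminal history: 5 prior points → Category Minimal (0-5).
Level 6 falls in the 4-6 band.
Grid: Level 4-6 × Category Minimal = 210-450 days.

210-450 days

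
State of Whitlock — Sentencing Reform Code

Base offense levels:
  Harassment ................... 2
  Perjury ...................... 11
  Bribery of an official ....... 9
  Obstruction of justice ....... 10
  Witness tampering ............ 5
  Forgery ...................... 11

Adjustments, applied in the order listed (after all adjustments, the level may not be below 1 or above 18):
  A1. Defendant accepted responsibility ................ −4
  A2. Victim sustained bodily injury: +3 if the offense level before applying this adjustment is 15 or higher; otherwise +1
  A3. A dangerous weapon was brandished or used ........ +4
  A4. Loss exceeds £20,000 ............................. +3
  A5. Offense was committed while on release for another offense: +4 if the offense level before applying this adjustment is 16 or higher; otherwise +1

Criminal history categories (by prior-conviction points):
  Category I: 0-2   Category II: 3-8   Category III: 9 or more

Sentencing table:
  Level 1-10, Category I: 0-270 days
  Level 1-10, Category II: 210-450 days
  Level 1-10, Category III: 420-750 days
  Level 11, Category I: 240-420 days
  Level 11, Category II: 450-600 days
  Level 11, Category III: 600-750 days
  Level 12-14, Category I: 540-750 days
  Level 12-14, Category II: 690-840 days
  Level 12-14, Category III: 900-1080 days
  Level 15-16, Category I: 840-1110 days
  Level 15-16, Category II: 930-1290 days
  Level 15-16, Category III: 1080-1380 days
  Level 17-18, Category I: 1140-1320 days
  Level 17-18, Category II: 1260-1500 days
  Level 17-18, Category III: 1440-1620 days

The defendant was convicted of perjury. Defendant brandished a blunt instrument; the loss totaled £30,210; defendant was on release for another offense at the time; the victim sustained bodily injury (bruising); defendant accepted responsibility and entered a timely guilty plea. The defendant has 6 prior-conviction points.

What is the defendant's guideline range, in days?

930-1290 days

Base offense level for perjury: 11.
A1 applies: 11 − 4 = 7.
A2 applies (level before this adjustment is 7 < 15, so +1): 7 + 1 = 8.
A3 applies: 8 + 4 = 12.
A4 applies: 12 + 3 = 15.
A5 applies (level before this adjustment is 15 < 16, so +1): 15 + 1 = 16.
Final offense level: 16.
Criminal history: 6 prior points → Category II (3-8).
Level 16 falls in the 15-16 band.
Grid: Level 15-16 × Category II = 930-1290 days.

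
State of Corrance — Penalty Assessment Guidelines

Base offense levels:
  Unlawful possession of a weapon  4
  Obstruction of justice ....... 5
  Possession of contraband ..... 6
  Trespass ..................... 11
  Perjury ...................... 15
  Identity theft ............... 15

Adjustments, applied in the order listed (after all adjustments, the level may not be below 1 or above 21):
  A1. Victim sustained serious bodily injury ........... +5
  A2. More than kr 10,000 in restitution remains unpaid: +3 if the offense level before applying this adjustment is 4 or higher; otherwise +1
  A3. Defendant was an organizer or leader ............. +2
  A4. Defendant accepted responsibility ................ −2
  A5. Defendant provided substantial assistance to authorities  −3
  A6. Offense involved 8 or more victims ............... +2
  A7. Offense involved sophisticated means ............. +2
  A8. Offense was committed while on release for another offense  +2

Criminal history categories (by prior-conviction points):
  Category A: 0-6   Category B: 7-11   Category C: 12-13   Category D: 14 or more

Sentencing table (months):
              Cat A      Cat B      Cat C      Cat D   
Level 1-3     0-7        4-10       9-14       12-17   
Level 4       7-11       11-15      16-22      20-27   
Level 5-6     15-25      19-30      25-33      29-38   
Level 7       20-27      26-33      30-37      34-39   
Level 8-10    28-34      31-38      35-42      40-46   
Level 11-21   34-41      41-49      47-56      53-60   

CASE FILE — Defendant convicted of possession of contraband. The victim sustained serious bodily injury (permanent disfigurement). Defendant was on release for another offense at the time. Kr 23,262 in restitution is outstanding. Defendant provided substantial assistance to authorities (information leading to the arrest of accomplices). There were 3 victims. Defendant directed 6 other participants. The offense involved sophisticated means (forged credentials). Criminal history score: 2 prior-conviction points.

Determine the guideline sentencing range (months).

34-41 months

Base offense level for possession of contraband: 6.
A1 applies: 6 + 5 = 11.
A2 applies (level before this adjustment is 11 ≥ 4, so +3): 11 + 3 = 14.
A3 applies: 14 + 2 = 16.
A4 does not apply.
A5 applies: 16 − 3 = 13.
A7 applies: 13 + 2 = 15.
A8 applies: 15 + 2 = 17.
Final offense level: 17.
Criminal history: 2 prior points → Category A (0-6).
Level 17 falls in the 11-21 band.
Grid: Level 11-21 × Category A = 34-41 months.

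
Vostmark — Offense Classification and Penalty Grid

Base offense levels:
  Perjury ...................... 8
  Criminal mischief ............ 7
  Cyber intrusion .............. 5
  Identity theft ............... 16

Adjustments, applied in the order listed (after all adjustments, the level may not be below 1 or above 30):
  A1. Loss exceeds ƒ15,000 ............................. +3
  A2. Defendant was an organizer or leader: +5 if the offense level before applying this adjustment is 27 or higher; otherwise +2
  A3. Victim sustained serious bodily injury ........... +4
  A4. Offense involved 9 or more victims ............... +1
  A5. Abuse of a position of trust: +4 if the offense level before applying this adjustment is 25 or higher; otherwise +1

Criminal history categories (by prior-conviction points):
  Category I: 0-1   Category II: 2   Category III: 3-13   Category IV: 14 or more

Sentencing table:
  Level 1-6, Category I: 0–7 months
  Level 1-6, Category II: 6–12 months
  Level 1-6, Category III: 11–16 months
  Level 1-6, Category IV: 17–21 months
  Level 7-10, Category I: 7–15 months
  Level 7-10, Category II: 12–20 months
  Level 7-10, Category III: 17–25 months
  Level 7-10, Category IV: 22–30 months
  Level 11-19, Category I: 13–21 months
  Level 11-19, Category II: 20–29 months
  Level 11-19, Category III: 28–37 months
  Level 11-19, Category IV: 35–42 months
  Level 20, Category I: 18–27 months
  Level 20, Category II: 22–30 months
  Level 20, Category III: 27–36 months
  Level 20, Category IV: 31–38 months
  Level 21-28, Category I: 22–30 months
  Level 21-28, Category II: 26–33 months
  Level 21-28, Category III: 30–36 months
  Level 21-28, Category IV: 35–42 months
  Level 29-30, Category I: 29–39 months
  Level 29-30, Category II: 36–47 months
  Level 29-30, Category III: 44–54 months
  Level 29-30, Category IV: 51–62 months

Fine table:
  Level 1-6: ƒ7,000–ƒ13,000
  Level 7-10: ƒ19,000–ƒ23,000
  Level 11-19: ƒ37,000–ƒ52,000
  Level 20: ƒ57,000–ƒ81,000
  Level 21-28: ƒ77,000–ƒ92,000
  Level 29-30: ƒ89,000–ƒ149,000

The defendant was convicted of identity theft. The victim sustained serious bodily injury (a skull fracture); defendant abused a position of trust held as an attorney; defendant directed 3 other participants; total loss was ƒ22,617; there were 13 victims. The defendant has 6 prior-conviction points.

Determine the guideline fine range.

ƒ89,000–ƒ149,000

Base offense level for identity theft: 16.
A1 applies: 16 + 3 = 19.
A2 applies (level before this adjustment is 19 < 27, so +2): 19 + 2 = 21.
A3 applies: 21 + 4 = 25.
A4 applies: 25 + 1 = 26.
A5 applies (level before this adjustment is 26 ≥ 25, so +4): 26 + 4 = 30.
Final offense level: 30.
Level 30 falls in the 29-30 band.
Fine table: Level 29-30 → ƒ89,000–ƒ149,000.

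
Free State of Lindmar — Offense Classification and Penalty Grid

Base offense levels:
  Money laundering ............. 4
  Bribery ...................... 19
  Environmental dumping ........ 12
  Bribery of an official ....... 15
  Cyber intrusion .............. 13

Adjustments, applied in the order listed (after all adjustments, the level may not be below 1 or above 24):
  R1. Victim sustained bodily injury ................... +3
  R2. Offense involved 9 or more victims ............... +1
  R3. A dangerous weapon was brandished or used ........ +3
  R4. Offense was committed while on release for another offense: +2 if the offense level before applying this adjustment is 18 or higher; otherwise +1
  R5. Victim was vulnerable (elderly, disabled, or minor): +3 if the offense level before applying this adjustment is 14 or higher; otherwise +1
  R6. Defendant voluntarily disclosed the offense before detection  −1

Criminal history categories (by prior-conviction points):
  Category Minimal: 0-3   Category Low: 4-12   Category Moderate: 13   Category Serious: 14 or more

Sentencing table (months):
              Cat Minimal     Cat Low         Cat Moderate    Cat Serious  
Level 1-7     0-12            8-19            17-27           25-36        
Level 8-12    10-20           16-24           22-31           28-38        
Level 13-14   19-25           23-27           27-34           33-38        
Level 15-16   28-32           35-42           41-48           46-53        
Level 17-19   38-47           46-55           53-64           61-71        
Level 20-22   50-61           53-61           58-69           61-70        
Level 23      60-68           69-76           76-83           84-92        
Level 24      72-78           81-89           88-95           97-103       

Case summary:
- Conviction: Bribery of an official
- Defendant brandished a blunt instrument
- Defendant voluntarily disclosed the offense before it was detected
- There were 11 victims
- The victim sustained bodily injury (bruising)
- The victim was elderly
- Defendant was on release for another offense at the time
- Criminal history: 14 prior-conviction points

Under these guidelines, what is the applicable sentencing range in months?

Base offense level for bribery of an official: 15.
R1 applies: 15 + 3 = 18.
R2 applies: 18 + 1 = 19.
R3 applies: 19 + 3 = 22.
R4 applies (level before this adjustment is 22 ≥ 18, so +2): 22 + 2 = 24.
R5 applies (level before this adjustment is 24 ≥ 14, so +3): 24 + 3 = 27.
R6 applies: 27 − 1 = 26.
Level 26 exceeds the maximum of 24; capped at 24.
Final offense level: 24.
Criminal history: 14 prior points → Category Serious (14+).
Level 24 falls in the 24 band.
Grid: Level 24 × Category Serious = 97-103 months.

97-103 months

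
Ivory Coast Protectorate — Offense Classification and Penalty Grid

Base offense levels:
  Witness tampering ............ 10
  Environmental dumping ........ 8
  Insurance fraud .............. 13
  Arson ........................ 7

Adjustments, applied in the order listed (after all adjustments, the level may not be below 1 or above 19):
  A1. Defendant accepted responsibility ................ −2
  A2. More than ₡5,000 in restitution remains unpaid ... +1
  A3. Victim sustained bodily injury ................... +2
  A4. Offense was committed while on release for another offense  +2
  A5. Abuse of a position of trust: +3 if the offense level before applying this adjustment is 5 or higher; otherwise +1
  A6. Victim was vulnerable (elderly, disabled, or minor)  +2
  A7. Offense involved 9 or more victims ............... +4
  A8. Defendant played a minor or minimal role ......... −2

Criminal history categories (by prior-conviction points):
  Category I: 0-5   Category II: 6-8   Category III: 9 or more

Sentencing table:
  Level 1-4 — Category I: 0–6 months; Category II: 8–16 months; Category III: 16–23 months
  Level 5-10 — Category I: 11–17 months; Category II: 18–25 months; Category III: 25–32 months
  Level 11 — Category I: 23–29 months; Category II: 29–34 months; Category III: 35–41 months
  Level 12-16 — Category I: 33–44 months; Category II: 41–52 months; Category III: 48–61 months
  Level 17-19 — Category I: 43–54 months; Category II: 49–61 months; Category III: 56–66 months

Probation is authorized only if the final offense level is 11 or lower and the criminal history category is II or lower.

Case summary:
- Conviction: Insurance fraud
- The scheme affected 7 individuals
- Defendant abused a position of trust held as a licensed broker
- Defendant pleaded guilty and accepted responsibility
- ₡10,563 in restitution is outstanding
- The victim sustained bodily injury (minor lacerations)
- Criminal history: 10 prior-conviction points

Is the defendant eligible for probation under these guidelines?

Base offense level for insurance fraud: 13.
A1 applies: 13 − 2 = 11.
A2 applies: 11 + 1 = 12.
A3 applies: 12 + 2 = 14.
A4 does not apply.
A5 applies (level before this adjustment is 14 ≥ 5, so +3): 14 + 3 = 17.
A7 does not apply.
A8 does not apply.
Final offense level: 17.
Criminal history: 10 prior points → Category III (9+).
Level 17 falls in the 17-19 band.
Grid: Level 17-19 × Category III = 56-66 months.
Probation check: level 17 > 11 and category III > II → not eligible.

No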